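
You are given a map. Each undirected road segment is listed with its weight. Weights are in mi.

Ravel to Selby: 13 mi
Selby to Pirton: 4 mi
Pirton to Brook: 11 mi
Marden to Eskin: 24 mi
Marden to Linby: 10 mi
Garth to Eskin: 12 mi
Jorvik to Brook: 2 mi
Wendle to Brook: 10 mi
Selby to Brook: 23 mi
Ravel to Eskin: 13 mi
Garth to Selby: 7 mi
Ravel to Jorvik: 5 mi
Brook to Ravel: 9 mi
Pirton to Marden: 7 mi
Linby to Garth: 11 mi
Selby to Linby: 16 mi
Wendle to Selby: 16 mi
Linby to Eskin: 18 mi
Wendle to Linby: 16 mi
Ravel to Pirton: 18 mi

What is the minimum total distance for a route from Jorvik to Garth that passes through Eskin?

30 mi

Shortest Jorvik→Eskin: Jorvik → Ravel → Eskin = 18
Best Eskin to Garth: Eskin → Garth costing 12
Total via Eskin: 18 + 12 = 30 mi.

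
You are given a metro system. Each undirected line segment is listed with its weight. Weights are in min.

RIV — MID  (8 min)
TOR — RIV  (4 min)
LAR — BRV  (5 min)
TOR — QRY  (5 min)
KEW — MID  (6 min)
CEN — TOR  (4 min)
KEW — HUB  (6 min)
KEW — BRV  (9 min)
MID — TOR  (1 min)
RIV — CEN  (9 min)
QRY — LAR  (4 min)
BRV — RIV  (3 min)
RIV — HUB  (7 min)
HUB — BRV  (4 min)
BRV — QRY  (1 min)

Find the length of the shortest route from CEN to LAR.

13 min

Settle nodes by increasing distance from CEN:
CEN: 0
TOR: 4  (via CEN)
MID: 5  (via TOR)
RIV: 8  (via TOR)
QRY: 9  (via TOR)
BRV: 10  (via QRY)
KEW: 11  (via MID)
LAR: 13  (via QRY)
Shortest route: CEN–TOR–QRY–LAR = 13 min.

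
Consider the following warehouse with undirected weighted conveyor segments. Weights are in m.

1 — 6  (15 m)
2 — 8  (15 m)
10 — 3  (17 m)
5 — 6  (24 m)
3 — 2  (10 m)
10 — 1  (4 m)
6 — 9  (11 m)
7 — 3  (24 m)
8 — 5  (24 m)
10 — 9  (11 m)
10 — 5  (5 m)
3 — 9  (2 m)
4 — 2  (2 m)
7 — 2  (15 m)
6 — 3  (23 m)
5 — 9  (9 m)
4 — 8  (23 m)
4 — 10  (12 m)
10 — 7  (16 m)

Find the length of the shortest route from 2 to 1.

18 m

Settle nodes by increasing distance from 2:
2: 0
4: 2  (via 2)
3: 10  (via 2)
9: 12  (via 3)
10: 14  (via 4)
7: 15  (via 2)
8: 15  (via 2)
1: 18  (via 10)
Shortest route: 2–4–10–1 = 18 m.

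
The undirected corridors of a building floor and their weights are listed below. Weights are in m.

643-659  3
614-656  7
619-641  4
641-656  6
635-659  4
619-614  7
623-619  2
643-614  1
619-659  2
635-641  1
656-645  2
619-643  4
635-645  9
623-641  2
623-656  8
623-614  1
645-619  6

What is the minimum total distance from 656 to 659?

Enumerating some paths:
656–641–635–659: 6+1+4 = 11
656–614–643–659: 7+1+3 = 11
656–645–619–659: 2+6+2 = 10
Cheapest is 656–645–619–659 at 10 m.

10 m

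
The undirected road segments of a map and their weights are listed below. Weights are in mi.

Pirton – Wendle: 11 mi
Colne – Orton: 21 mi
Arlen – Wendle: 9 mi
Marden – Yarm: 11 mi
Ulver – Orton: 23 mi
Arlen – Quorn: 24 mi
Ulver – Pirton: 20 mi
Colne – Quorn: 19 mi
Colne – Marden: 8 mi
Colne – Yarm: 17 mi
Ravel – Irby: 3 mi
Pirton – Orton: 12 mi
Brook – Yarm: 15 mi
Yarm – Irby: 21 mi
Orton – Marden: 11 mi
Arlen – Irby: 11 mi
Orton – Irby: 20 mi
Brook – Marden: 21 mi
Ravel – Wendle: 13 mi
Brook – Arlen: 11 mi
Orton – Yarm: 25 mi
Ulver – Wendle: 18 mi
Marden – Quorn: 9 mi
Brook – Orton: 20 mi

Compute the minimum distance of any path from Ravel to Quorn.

Compare a few routes:
Ravel–Irby–Arlen–Quorn: 3+11+24 = 38
Ravel–Irby–Yarm–Marden–Quorn: 3+21+11+9 = 44
Ravel–Irby–Orton–Marden–Quorn: 3+20+11+9 = 43
Cheapest is Ravel–Irby–Arlen–Quorn at 38 mi.

38 mi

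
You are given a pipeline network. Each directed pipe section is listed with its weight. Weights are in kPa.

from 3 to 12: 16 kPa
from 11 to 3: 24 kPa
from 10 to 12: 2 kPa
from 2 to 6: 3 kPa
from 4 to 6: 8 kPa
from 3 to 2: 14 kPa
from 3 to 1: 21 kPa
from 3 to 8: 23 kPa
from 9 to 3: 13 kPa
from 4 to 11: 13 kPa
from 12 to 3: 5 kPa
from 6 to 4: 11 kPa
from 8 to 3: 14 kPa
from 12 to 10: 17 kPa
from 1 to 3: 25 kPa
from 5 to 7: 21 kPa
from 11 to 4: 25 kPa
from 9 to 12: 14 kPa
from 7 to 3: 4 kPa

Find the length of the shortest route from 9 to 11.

54 kPa

Settle nodes by increasing distance from 9:
9: 0
3: 13  (via 9)
12: 14  (via 9)
2: 27  (via 3)
6: 30  (via 2)
10: 31  (via 12)
1: 34  (via 3)
8: 36  (via 3)
4: 41  (via 6)
11: 54  (via 4)
Shortest route: 9 → 3 → 2 → 6 → 4 → 11 = 54 kPa.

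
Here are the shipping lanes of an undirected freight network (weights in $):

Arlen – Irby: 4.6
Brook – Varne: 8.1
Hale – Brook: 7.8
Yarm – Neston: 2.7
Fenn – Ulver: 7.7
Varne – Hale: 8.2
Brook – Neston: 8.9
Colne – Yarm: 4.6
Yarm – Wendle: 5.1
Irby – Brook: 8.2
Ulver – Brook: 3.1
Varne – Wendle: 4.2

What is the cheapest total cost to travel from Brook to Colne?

Running Dijkstra from Brook:
Brook: 0
Ulver: 3.1  (via Brook)
Hale: 7.8  (via Brook)
Varne: 8.1  (via Brook)
Irby: 8.2  (via Brook)
Neston: 8.9  (via Brook)
Fenn: 10.8  (via Ulver)
Yarm: 11.6  (via Neston)
Wendle: 12.3  (via Varne)
Arlen: 12.8  (via Irby)
Colne: 16.2  (via Yarm)
Shortest route: Brook–Neston–Yarm–Colne = $16.2.

$16.2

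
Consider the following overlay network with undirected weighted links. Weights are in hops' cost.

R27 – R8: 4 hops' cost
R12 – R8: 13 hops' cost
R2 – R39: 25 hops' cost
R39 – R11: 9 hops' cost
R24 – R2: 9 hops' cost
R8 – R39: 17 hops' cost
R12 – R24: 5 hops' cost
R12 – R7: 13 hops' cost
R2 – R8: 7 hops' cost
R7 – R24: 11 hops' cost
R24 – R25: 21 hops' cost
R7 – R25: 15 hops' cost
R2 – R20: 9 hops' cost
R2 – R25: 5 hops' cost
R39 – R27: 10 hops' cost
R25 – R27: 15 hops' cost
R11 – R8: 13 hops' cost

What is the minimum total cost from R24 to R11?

Shortest distances from R24:
R24: 0
R12: 5  (via R24)
R2: 9  (via R24)
R7: 11  (via R24)
R25: 14  (via R2)
R8: 16  (via R2)
R20: 18  (via R2)
R27: 20  (via R8)
R11: 29  (via R8)
Shortest route: R24–R2–R8–R11 = 29 hops' cost.

29 hops' cost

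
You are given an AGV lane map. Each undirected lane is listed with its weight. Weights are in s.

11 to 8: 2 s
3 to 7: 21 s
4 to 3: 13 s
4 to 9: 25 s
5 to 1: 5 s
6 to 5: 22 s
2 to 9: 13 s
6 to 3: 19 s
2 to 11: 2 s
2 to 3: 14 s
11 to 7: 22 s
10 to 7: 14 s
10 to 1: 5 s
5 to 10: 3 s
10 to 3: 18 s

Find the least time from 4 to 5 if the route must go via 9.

73 s

Shortest 4→9: 4 → 9 = 25
Best 9 to 5: 9 → 2 → 3 → 10 → 5 costing 48
Total via 9: 25 + 48 = 73 s.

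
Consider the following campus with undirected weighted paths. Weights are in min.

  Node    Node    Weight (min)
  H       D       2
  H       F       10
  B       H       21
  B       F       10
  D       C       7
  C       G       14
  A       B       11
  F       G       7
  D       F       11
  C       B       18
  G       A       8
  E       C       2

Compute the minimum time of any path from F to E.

Settle nodes by increasing distance from F:
F: 0
G: 7  (via F)
B: 10  (via F)
H: 10  (via F)
D: 11  (via F)
A: 15  (via G)
C: 18  (via D)
E: 20  (via C)
Shortest route: F–D–C–E = 20 min.

20 min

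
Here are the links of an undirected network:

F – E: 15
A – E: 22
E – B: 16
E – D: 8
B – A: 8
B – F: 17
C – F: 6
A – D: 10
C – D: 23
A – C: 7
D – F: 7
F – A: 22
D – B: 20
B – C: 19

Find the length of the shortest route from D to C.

Shortest distances from D:
D: 0
F: 7  (via D)
E: 8  (via D)
A: 10  (via D)
C: 13  (via F)
Shortest route: D–F–C = 13.

13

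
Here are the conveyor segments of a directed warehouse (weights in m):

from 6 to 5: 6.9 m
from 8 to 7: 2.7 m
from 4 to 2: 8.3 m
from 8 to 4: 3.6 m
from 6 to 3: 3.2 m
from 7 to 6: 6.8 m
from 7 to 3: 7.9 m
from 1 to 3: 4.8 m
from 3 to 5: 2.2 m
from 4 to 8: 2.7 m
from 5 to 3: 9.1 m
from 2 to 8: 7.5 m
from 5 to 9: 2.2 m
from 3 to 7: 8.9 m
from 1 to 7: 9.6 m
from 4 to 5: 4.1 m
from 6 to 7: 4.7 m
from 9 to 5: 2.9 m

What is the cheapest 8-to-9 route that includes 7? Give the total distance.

15 m

Best 8 to 7: 8 → 7 costing 2.7
Shortest 7→9: 7 → 3 → 5 → 9 = 12.3
Total via 7: 2.7 + 12.3 = 15 m.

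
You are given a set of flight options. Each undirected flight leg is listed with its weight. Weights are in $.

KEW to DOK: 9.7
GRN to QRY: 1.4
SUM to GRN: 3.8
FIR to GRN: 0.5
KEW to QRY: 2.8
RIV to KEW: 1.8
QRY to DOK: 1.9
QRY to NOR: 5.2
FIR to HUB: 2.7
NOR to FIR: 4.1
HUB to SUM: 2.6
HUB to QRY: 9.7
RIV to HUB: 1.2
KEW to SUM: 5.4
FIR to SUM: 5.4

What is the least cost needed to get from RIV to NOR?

Enumerating some paths:
RIV → KEW → QRY → NOR: 1.8+2.8+5.2 = 9.8
RIV → HUB → FIR → NOR: 1.2+2.7+4.1 = 8
RIV → KEW → QRY → GRN → FIR → NOR: 1.8+2.8+1.4+0.5+4.1 = 10.6
Cheapest is RIV → HUB → FIR → NOR at $8.

$8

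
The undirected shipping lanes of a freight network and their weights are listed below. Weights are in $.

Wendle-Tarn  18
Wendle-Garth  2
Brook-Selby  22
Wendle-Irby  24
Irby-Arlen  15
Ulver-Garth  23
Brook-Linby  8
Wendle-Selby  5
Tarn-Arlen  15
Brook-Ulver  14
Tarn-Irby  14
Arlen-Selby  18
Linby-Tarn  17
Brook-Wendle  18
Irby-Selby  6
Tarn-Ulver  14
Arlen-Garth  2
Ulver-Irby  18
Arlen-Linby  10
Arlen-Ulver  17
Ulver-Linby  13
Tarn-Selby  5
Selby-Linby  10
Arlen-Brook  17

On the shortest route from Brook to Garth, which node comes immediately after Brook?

Arlen

Compare a few routes:
Brook–Arlen–Garth: 17+2 = 19
Brook–Wendle–Garth: 18+2 = 20
Cheapest is Brook–Arlen–Garth at $19.
So from Brook the first move is to Arlen.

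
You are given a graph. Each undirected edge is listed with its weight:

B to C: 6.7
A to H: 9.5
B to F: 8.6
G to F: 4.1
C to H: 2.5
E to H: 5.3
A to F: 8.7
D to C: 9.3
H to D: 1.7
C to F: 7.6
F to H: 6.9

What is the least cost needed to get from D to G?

12.7

Shortest distances from D:
D: 0
H: 1.7  (via D)
C: 4.2  (via H)
E: 7  (via H)
F: 8.6  (via H)
B: 10.9  (via C)
A: 11.2  (via H)
G: 12.7  (via F)
Shortest route: D–H–F–G = 12.7.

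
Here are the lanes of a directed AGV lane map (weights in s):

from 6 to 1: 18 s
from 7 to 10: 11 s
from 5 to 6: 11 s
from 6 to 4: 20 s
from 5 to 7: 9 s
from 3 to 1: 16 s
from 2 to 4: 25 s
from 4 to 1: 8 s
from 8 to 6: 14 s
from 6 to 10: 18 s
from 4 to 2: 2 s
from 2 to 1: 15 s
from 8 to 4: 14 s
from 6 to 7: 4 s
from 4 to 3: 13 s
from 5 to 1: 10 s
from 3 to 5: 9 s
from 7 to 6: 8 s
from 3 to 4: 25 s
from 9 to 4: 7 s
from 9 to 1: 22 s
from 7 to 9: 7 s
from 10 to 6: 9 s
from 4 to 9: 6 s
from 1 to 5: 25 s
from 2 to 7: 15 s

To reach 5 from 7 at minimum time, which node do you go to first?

9

Candidate routes:
7 → 9 → 4 → 1 → 5: 7+7+8+25 = 47
7 → 9 → 4 → 3 → 5: 7+7+13+9 = 36
Cheapest is 7 → 9 → 4 → 3 → 5 at 36 s.
So from 7 the first move is to 9.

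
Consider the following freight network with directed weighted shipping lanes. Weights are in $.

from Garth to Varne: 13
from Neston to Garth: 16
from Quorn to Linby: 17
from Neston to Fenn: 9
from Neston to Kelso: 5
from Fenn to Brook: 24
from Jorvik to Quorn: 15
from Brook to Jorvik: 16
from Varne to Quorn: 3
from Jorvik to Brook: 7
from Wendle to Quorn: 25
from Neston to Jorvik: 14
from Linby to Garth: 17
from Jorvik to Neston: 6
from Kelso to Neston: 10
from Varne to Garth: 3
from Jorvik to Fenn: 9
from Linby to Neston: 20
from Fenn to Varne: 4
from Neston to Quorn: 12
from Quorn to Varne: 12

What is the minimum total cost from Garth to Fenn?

Enumerating some paths:
Garth–Varne–Quorn–Linby–Neston–Fenn: 13+3+17+20+9 = 62
Garth–Varne–Quorn–Linby–Neston–Jorvik–Fenn: 13+3+17+20+14+9 = 76
The minimum is $62 via Garth–Varne–Quorn–Linby–Neston–Fenn.

$62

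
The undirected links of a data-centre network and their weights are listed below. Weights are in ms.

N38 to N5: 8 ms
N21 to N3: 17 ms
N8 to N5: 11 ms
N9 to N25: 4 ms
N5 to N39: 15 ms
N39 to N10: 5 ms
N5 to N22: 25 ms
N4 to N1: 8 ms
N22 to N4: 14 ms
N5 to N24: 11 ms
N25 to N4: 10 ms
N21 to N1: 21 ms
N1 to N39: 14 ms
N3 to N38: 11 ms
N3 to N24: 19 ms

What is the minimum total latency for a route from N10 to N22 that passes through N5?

Best N10 to N5: N10 → N39 → N5 costing 20
Best N5 to N22: N5 → N22 costing 25
Total via N5: 20 + 25 = 45 ms.

45 ms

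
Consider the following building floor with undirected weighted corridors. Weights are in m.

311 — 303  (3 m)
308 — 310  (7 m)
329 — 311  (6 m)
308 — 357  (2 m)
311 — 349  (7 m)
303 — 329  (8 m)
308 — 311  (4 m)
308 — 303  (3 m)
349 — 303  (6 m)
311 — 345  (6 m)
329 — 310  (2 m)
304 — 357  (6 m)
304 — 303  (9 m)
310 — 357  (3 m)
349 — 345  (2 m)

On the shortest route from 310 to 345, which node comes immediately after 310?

Enumerating some paths:
310 → 329 → 311 → 345: 2+6+6 = 14
310 → 357 → 308 → 311 → 345: 3+2+4+6 = 15
Cheapest is 310 → 329 → 311 → 345 at 14 m.
So from 310 the first move is to 329.

329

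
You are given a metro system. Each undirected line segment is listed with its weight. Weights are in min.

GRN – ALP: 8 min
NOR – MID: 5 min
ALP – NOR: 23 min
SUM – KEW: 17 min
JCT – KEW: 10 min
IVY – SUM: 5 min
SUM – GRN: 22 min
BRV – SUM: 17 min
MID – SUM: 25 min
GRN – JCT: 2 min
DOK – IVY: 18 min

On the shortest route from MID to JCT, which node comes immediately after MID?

Enumerating some paths:
MID - NOR - ALP - GRN - JCT: 5+23+8+2 = 38
MID - SUM - GRN - JCT: 25+22+2 = 49
The minimum is 38 min via MID - NOR - ALP - GRN - JCT.
So from MID the first move is to NOR.

NOR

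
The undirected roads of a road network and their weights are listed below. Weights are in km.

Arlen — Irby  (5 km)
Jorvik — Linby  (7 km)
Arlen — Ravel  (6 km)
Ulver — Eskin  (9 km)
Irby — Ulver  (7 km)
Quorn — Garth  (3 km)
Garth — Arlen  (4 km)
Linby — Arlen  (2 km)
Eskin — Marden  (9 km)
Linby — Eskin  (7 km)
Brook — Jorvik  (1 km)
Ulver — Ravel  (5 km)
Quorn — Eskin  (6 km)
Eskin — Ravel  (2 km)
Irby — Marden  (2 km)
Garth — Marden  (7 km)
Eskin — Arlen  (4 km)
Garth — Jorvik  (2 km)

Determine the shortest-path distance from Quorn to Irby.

Enumerating some paths:
Quorn → Eskin → Marden → Irby: 6+9+2 = 17
Quorn → Garth → Arlen → Irby: 3+4+5 = 12
Quorn → Eskin → Arlen → Irby: 6+4+5 = 15
Quorn → Eskin → Ravel → Arlen → Irby: 6+2+6+5 = 19
The minimum is 12 km via Quorn → Garth → Arlen → Irby.

12 km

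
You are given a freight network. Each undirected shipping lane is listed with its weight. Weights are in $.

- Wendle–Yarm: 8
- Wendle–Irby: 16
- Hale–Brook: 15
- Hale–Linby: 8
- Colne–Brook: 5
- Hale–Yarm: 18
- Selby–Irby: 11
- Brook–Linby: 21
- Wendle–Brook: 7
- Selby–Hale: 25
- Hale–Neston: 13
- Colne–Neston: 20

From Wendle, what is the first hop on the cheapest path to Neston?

Brook

Candidate routes:
Wendle - Yarm - Hale - Neston: 8+18+13 = 39
Wendle - Brook - Hale - Neston: 7+15+13 = 35
Wendle - Brook - Linby - Hale - Neston: 7+21+8+13 = 49
Wendle - Brook - Colne - Neston: 7+5+20 = 32
The minimum is $32 via Wendle - Brook - Colne - Neston.
So from Wendle the first move is to Brook.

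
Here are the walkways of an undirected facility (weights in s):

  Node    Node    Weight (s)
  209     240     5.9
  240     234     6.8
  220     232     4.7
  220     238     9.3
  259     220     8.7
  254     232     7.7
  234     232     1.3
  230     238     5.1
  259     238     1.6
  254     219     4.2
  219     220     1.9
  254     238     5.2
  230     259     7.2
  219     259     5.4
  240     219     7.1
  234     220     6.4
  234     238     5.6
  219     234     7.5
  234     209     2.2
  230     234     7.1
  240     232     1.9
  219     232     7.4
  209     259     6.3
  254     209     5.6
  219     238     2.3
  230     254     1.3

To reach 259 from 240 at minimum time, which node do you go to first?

Candidate routes:
240 - 232 - 234 - 209 - 259: 1.9+1.3+2.2+6.3 = 11.7
240 - 232 - 234 - 238 - 259: 1.9+1.3+5.6+1.6 = 10.4
240 - 219 - 238 - 259: 7.1+2.3+1.6 = 11
Cheapest is 240 - 232 - 234 - 238 - 259 at 10.4 s.
So from 240 the first move is to 232.

232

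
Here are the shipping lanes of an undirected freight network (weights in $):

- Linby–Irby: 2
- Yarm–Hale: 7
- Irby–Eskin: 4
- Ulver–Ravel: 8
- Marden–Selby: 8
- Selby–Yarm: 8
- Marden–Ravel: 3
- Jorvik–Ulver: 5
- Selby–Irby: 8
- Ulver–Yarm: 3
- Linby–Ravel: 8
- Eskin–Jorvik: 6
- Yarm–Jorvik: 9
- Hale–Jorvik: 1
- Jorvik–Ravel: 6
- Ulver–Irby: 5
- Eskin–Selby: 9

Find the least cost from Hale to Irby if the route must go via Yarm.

Shortest Hale→Yarm: Hale → Yarm = 7
Shortest Yarm→Irby: Yarm → Ulver → Irby = 8
Total via Yarm: 7 + 8 = $15.

$15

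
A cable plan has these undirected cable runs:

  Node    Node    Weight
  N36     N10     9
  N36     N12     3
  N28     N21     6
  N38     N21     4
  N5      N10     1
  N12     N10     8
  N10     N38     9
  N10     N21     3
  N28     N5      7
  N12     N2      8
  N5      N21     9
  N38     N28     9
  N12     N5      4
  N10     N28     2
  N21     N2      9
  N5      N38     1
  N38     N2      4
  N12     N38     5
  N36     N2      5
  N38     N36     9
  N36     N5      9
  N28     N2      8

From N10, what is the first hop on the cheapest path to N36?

N5

Compare a few routes:
N10 - N36: 9 = 9
N10 - N5 - N12 - N36: 1+4+3 = 8
Cheapest is N10 - N5 - N12 - N36 at 8.
So from N10 the first move is to N5.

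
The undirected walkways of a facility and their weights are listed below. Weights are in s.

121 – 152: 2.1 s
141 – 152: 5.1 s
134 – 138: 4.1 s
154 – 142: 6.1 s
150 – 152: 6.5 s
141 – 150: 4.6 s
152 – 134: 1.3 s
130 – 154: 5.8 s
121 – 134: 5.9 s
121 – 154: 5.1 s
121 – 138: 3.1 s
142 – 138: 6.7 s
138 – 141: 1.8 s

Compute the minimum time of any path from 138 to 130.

Shortest distances from 138:
138: 0
141: 1.8  (via 138)
121: 3.1  (via 138)
134: 4.1  (via 138)
152: 5.2  (via 121)
150: 6.4  (via 141)
142: 6.7  (via 138)
154: 8.2  (via 121)
130: 14  (via 154)
Shortest route: 138 → 121 → 154 → 130 = 14 s.

14 s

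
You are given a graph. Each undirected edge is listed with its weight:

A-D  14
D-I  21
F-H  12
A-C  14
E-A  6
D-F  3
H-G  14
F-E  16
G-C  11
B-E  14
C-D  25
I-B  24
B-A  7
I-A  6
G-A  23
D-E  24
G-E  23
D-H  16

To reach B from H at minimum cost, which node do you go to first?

F

Compare a few routes:
H–F–D–A–B: 12+3+14+7 = 36
H–F–E–B: 12+16+14 = 42
H–D–A–B: 16+14+7 = 37
H–F–E–A–B: 12+16+6+7 = 41
The minimum is 36 via H–F–D–A–B.
So from H the first move is to F.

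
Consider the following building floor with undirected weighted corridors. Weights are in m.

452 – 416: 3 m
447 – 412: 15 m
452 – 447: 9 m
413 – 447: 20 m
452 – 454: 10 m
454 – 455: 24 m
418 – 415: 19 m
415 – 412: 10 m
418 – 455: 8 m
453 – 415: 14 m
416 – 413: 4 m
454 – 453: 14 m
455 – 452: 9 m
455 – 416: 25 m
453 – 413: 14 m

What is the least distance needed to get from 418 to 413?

Running Dijkstra from 418:
418: 0
455: 8  (via 418)
452: 17  (via 455)
415: 19  (via 418)
416: 20  (via 452)
413: 24  (via 416)
Shortest route: 418 → 455 → 452 → 416 → 413 = 24 m.

24 m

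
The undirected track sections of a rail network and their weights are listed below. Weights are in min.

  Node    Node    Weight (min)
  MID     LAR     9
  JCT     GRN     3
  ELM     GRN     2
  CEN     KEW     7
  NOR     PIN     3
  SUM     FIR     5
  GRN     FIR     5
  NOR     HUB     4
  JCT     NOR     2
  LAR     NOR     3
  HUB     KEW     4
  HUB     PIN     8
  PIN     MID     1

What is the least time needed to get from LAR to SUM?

18 min

Shortest distances from LAR:
LAR: 0
NOR: 3  (via LAR)
JCT: 5  (via NOR)
PIN: 6  (via NOR)
HUB: 7  (via NOR)
MID: 7  (via PIN)
GRN: 8  (via JCT)
ELM: 10  (via GRN)
KEW: 11  (via HUB)
FIR: 13  (via GRN)
CEN: 18  (via KEW)
SUM: 18  (via FIR)
Shortest route: LAR → NOR → JCT → GRN → FIR → SUM = 18 min.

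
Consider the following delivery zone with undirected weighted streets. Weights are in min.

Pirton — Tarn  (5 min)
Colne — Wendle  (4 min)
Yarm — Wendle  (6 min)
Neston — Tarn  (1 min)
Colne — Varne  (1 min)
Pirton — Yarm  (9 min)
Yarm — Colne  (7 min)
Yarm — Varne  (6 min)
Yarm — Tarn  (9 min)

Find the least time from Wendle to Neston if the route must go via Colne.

Shortest Wendle→Colne: Wendle → Colne = 4
Best Colne to Neston: Colne → Yarm → Tarn → Neston costing 17
Total via Colne: 4 + 17 = 21 min.

21 min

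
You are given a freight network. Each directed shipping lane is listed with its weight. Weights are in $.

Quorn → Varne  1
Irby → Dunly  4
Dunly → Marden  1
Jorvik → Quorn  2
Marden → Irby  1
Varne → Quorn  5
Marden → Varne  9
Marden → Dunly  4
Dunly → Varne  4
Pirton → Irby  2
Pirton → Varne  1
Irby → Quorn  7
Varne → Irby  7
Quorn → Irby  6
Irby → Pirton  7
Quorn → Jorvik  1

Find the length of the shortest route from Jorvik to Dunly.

$12

Settle nodes by increasing distance from Jorvik:
Jorvik: 0
Quorn: 2  (via Jorvik)
Varne: 3  (via Quorn)
Irby: 8  (via Quorn)
Dunly: 12  (via Irby)
Shortest route: Jorvik–Quorn–Irby–Dunly = $12.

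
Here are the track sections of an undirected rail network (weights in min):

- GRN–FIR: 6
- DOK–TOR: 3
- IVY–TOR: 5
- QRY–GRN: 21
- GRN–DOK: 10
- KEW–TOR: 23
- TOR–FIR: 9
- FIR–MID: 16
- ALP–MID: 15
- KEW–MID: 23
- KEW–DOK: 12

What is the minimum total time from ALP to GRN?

Enumerating some paths:
ALP - MID - FIR - TOR - DOK - GRN: 15+16+9+3+10 = 53
ALP - MID - KEW - DOK - GRN: 15+23+12+10 = 60
ALP - MID - FIR - GRN: 15+16+6 = 37
The minimum is 37 min via ALP - MID - FIR - GRN.

37 min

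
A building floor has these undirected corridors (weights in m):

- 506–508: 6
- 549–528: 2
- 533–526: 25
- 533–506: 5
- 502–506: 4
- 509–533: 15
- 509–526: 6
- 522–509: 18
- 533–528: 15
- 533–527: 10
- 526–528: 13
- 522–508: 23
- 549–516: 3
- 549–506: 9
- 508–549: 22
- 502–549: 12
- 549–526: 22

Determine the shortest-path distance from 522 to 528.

37 m

Settle nodes by increasing distance from 522:
522: 0
509: 18  (via 522)
508: 23  (via 522)
526: 24  (via 509)
506: 29  (via 508)
533: 33  (via 509)
502: 33  (via 506)
528: 37  (via 526)
Shortest route: 522–509–526–528 = 37 m.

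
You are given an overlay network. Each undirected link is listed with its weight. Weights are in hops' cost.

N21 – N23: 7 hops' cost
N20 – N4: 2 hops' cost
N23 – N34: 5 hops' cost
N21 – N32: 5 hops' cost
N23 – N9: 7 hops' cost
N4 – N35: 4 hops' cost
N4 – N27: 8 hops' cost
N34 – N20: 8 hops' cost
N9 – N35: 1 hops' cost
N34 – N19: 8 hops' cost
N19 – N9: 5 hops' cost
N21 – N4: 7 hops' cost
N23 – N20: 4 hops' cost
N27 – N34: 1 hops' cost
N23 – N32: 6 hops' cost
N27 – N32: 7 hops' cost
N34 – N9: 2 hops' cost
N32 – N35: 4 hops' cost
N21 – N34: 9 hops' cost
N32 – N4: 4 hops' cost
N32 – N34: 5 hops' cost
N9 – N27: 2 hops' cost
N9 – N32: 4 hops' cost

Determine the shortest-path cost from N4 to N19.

Enumerating some paths:
N4 - N35 - N9 - N19: 4+1+5 = 10
N4 - N32 - N9 - N19: 4+4+5 = 13
N4 - N32 - N35 - N9 - N19: 4+4+1+5 = 14
Cheapest is N4 - N35 - N9 - N19 at 10 hops' cost.

10 hops' cost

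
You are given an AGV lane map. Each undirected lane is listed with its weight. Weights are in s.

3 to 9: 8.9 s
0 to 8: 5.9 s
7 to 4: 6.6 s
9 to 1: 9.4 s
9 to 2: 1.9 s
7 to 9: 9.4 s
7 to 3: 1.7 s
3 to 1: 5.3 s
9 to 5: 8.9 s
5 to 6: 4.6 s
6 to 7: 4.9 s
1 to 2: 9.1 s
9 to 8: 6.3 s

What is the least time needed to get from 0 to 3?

21.1 s

Running Dijkstra from 0:
0: 0
8: 5.9  (via 0)
9: 12.2  (via 8)
2: 14.1  (via 9)
3: 21.1  (via 9)
Shortest route: 0–8–9–3 = 21.1 s.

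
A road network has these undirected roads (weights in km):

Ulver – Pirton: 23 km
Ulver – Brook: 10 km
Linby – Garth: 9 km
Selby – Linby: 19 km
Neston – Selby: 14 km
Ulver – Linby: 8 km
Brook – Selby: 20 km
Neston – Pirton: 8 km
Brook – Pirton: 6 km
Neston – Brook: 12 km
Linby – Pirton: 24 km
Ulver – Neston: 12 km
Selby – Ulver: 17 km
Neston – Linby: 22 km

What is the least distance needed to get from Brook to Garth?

Candidate routes:
Brook–Ulver–Linby–Garth: 10+8+9 = 27
Brook–Pirton–Linby–Garth: 6+24+9 = 39
Cheapest is Brook–Ulver–Linby–Garth at 27 km.

27 km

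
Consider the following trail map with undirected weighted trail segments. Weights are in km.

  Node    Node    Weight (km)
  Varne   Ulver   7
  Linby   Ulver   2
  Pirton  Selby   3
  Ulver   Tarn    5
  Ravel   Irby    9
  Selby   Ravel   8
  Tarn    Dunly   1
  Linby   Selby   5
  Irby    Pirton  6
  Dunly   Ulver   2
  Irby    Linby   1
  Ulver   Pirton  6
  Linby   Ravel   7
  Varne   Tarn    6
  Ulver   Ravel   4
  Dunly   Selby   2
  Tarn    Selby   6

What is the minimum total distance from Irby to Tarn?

6 km

Shortest distances from Irby:
Irby: 0
Linby: 1  (via Irby)
Ulver: 3  (via Linby)
Dunly: 5  (via Ulver)
Pirton: 6  (via Irby)
Tarn: 6  (via Dunly)
Shortest route: Irby → Linby → Ulver → Dunly → Tarn = 6 km.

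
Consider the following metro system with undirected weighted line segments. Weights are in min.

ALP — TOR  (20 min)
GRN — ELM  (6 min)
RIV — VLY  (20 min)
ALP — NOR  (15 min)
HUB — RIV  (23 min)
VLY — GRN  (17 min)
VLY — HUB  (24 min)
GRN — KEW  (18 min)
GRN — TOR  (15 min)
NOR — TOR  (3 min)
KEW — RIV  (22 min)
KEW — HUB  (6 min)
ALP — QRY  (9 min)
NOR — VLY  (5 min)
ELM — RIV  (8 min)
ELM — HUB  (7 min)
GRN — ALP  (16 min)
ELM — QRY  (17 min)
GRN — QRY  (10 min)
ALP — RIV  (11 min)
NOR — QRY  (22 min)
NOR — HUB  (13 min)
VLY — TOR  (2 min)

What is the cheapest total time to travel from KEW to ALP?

32 min

Candidate routes:
KEW–HUB–ELM–RIV–ALP: 6+7+8+11 = 32
KEW–RIV–ALP: 22+11 = 33
The minimum is 32 min via KEW–HUB–ELM–RIV–ALP.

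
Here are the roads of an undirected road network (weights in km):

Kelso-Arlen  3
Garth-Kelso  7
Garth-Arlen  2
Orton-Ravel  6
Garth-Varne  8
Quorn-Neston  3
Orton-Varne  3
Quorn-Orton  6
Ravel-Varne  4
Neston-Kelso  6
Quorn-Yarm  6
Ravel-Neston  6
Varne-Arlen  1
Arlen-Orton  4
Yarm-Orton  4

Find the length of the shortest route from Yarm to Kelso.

11 km

Enumerating some paths:
Yarm - Orton - Arlen - Garth - Kelso: 4+4+2+7 = 17
Yarm - Quorn - Neston - Kelso: 6+3+6 = 15
Yarm - Orton - Arlen - Kelso: 4+4+3 = 11
The minimum is 11 km via Yarm - Orton - Arlen - Kelso.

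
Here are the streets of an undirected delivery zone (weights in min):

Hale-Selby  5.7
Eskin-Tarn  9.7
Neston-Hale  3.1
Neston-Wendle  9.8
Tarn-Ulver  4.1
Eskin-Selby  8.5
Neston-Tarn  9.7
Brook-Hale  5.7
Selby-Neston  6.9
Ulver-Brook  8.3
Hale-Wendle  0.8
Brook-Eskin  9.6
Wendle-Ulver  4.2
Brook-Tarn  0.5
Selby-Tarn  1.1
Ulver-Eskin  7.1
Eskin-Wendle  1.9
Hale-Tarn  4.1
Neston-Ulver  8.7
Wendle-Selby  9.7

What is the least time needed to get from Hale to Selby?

Enumerating some paths:
Hale–Tarn–Selby: 4.1+1.1 = 5.2
Hale–Selby: 5.7 = 5.7
Cheapest is Hale–Tarn–Selby at 5.2 min.

5.2 min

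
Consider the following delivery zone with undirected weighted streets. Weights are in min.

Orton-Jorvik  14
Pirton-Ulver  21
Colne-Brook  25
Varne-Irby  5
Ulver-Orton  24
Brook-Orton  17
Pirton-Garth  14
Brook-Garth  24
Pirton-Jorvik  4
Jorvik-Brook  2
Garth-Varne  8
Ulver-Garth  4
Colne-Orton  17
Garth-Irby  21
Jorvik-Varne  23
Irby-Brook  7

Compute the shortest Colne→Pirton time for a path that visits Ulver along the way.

59 min

Best Colne to Ulver: Colne → Orton → Ulver costing 41
Best Ulver to Pirton: Ulver → Garth → Pirton costing 18
Total via Ulver: 41 + 18 = 59 min.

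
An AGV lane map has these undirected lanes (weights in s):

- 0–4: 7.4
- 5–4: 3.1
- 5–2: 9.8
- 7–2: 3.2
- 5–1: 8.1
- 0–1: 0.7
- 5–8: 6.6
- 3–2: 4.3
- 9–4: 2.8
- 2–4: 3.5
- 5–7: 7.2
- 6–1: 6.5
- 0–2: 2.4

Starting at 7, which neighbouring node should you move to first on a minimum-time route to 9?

2

Compare a few routes:
7–2–4–9: 3.2+3.5+2.8 = 9.5
7–5–4–9: 7.2+3.1+2.8 = 13.1
7–2–0–4–9: 3.2+2.4+7.4+2.8 = 15.8
Cheapest is 7–2–4–9 at 9.5 s.
So from 7 the first move is to 2.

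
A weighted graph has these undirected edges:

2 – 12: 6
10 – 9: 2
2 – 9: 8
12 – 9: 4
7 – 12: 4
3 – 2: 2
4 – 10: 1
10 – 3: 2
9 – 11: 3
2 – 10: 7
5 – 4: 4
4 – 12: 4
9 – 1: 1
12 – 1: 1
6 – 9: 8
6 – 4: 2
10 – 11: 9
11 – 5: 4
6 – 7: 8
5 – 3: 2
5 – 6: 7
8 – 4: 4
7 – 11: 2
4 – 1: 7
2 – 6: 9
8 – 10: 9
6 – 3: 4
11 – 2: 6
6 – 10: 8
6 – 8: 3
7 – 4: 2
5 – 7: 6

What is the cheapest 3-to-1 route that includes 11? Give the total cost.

10

Best 3 to 11: 3 → 5 → 11 costing 6
Best 11 to 1: 11 → 9 → 1 costing 4
Total via 11: 6 + 4 = 10.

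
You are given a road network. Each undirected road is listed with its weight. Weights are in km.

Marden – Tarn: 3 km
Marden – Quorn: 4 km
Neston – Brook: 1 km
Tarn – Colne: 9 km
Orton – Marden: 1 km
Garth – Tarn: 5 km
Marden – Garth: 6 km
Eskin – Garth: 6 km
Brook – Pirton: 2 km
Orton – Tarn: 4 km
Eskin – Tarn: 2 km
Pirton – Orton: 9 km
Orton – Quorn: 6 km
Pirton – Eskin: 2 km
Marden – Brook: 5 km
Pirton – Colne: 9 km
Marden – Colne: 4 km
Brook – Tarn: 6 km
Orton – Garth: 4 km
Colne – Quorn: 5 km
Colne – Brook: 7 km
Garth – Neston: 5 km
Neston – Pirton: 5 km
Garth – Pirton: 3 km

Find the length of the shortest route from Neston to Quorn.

10 km

Candidate routes:
Neston - Brook - Marden - Orton - Quorn: 1+5+1+6 = 13
Neston - Brook - Marden - Quorn: 1+5+4 = 10
Cheapest is Neston - Brook - Marden - Quorn at 10 km.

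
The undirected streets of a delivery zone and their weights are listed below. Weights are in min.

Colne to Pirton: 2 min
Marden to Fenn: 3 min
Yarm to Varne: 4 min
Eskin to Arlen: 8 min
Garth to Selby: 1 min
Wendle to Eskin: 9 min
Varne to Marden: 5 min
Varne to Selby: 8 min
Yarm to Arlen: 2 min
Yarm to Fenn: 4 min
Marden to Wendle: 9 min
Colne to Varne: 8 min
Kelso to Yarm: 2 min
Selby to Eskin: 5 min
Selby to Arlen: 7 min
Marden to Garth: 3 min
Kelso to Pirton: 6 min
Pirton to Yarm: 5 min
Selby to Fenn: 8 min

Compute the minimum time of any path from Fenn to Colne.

11 min

Running Dijkstra from Fenn:
Fenn: 0
Marden: 3  (via Fenn)
Yarm: 4  (via Fenn)
Arlen: 6  (via Yarm)
Garth: 6  (via Marden)
Kelso: 6  (via Yarm)
Selby: 7  (via Garth)
Varne: 8  (via Marden)
Pirton: 9  (via Yarm)
Colne: 11  (via Pirton)
Shortest route: Fenn → Yarm → Pirton → Colne = 11 min.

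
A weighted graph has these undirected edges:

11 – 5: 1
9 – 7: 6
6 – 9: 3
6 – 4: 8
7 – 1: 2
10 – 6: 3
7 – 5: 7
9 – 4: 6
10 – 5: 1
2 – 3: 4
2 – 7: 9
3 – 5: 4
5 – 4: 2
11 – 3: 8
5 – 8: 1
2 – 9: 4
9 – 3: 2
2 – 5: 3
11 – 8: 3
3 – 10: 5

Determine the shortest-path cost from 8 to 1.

Enumerating some paths:
8 → 5 → 2 → 7 → 1: 1+3+9+2 = 15
8 → 11 → 5 → 7 → 1: 3+1+7+2 = 13
8 → 5 → 7 → 1: 1+7+2 = 10
The minimum is 10 via 8 → 5 → 7 → 1.

10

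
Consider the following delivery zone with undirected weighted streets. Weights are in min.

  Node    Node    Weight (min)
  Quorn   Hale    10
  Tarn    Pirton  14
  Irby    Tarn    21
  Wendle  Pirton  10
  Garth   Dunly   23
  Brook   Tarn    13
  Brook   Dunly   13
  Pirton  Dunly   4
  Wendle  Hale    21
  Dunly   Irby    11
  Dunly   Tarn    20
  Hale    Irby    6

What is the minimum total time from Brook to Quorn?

40 min

Compare a few routes:
Brook - Dunly - Irby - Hale - Quorn: 13+11+6+10 = 40
Brook - Dunly - Pirton - Wendle - Hale - Quorn: 13+4+10+21+10 = 58
Brook - Tarn - Pirton - Dunly - Irby - Hale - Quorn: 13+14+4+11+6+10 = 58
Brook - Tarn - Irby - Hale - Quorn: 13+21+6+10 = 50
Cheapest is Brook - Dunly - Irby - Hale - Quorn at 40 min.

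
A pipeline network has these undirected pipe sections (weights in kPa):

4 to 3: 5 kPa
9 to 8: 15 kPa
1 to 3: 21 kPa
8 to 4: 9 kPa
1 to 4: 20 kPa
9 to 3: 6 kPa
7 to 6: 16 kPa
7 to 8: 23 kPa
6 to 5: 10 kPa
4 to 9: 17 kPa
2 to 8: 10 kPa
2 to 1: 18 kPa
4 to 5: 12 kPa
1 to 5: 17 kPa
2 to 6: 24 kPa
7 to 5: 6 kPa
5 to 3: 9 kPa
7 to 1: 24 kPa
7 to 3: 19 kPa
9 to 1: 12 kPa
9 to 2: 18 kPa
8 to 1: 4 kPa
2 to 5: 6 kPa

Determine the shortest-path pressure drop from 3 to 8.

14 kPa

Settle nodes by increasing distance from 3:
3: 0
4: 5  (via 3)
9: 6  (via 3)
5: 9  (via 3)
8: 14  (via 4)
Shortest route: 3 → 4 → 8 = 14 kPa.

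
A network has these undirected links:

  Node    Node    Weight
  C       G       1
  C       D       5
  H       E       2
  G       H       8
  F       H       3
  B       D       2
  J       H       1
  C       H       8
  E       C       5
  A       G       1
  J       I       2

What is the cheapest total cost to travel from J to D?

Enumerating some paths:
J → H → E → C → D: 1+2+5+5 = 13
J → H → C → D: 1+8+5 = 14
The minimum is 13 via J → H → E → C → D.

13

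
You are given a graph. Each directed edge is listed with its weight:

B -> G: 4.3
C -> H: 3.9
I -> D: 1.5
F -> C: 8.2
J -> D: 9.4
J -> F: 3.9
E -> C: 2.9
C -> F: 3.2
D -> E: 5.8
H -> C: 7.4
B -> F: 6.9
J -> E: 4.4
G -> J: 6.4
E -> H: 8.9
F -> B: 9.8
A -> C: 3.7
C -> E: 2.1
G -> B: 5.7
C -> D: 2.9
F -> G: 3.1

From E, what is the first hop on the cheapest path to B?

Enumerating some paths:
E–C–F–B: 2.9+3.2+9.8 = 15.9
E–H–C–F–G–B: 8.9+7.4+3.2+3.1+5.7 = 28.3
E–C–F–G–B: 2.9+3.2+3.1+5.7 = 14.9
E–H–C–F–B: 8.9+7.4+3.2+9.8 = 29.3
The minimum is 14.9 via E–C–F–G–B.
So from E the first move is to C.

C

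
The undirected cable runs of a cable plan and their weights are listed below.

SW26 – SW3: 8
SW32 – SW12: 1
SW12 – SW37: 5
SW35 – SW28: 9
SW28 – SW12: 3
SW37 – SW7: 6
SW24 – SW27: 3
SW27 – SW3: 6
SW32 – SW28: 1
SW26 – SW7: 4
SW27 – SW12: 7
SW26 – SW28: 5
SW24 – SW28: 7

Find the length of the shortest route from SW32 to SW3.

14

Candidate routes:
SW32 → SW28 → SW12 → SW27 → SW3: 1+3+7+6 = 17
SW32 → SW28 → SW26 → SW3: 1+5+8 = 14
SW32 → SW28 → SW24 → SW27 → SW3: 1+7+3+6 = 17
SW32 → SW12 → SW28 → SW26 → SW3: 1+3+5+8 = 17
The minimum is 14 via SW32 → SW28 → SW26 → SW3.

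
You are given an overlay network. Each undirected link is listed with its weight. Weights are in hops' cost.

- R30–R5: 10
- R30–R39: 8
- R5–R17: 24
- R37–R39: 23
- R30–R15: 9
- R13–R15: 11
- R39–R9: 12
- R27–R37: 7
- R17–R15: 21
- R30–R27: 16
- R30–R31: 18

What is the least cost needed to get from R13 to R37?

Shortest distances from R13:
R13: 0
R15: 11  (via R13)
R30: 20  (via R15)
R39: 28  (via R30)
R5: 30  (via R30)
R17: 32  (via R15)
R27: 36  (via R30)
R31: 38  (via R30)
R9: 40  (via R39)
R37: 43  (via R27)
Shortest route: R13 → R15 → R30 → R27 → R37 = 43 hops' cost.

43 hops' cost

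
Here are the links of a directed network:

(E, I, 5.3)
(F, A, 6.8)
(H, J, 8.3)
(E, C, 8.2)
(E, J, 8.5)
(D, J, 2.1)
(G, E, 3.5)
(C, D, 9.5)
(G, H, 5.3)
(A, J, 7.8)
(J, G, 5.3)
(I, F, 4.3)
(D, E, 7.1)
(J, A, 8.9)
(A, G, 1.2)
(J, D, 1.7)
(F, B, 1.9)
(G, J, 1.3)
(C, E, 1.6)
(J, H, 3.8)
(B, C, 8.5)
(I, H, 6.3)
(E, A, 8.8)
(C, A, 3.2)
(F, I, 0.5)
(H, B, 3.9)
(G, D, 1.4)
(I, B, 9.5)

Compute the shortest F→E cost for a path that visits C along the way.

Best F to C: F–B–C costing 10.4
Best C to E: C–E costing 1.6
Total via C: 10.4 + 1.6 = 12.

12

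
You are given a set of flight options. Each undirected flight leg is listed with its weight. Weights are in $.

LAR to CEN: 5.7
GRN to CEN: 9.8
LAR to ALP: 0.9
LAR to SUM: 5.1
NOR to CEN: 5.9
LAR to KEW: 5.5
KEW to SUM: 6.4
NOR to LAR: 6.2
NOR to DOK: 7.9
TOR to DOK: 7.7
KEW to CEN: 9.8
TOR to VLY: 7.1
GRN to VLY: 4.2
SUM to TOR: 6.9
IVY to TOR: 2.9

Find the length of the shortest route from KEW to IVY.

Enumerating some paths:
KEW → SUM → TOR → IVY: 6.4+6.9+2.9 = 16.2
KEW → LAR → SUM → TOR → IVY: 5.5+5.1+6.9+2.9 = 20.4
The minimum is $16.2 via KEW → SUM → TOR → IVY.

$16.2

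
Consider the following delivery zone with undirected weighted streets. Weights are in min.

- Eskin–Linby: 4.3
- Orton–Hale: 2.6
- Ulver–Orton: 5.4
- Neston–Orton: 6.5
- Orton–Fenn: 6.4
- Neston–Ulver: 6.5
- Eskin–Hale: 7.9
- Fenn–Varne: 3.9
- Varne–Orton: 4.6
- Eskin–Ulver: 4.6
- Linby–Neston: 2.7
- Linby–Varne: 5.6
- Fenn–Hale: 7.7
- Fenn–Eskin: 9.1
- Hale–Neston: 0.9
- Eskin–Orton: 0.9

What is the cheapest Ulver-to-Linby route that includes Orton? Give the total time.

10.6 min

Shortest Ulver→Orton: Ulver → Orton = 5.4
Shortest Orton→Linby: Orton → Eskin → Linby = 5.2
Total via Orton: 5.4 + 5.2 = 10.6 min.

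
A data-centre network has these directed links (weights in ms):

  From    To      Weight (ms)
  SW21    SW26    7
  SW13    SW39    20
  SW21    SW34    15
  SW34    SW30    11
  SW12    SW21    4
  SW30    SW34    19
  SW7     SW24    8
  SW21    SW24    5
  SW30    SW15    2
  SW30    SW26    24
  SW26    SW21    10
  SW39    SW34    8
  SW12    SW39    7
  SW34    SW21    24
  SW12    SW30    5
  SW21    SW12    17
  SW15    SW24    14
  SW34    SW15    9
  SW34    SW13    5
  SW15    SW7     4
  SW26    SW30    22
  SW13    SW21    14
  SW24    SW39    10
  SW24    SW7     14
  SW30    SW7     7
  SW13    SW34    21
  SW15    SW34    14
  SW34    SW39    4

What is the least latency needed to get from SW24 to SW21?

37 ms

Enumerating some paths:
SW24 - SW39 - SW34 - SW21: 10+8+24 = 42
SW24 - SW39 - SW34 - SW13 - SW21: 10+8+5+14 = 37
The minimum is 37 ms via SW24 - SW39 - SW34 - SW13 - SW21.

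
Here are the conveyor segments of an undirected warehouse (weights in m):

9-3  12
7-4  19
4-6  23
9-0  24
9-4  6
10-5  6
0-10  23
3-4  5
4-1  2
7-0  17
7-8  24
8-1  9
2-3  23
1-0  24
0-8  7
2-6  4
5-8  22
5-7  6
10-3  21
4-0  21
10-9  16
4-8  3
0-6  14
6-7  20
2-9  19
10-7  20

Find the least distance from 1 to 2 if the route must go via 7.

Best 1 to 7: 1 → 4 → 7 costing 21
Best 7 to 2: 7 → 6 → 2 costing 24
Total via 7: 21 + 24 = 45 m.

45 m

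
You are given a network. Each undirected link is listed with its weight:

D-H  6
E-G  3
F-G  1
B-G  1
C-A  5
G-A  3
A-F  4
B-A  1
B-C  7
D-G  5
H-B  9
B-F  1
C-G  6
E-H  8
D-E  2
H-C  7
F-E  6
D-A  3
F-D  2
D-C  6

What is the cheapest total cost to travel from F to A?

2

Compare a few routes:
F–G–A: 1+3 = 4
F–G–B–A: 1+1+1 = 3
F–B–A: 1+1 = 2
F–A: 4 = 4
The minimum is 2 via F–B–A.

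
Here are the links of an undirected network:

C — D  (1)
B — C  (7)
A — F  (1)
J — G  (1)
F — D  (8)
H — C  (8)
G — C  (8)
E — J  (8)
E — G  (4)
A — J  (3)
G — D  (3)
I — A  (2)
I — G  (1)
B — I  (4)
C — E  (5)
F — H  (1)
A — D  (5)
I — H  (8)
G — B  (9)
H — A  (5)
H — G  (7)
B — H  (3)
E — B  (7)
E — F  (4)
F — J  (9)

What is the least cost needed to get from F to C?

Running Dijkstra from F:
F: 0
A: 1  (via F)
H: 1  (via F)
I: 3  (via A)
B: 4  (via H)
E: 4  (via F)
G: 4  (via I)
J: 4  (via A)
D: 6  (via A)
C: 7  (via D)
Shortest route: F → A → D → C = 7.

7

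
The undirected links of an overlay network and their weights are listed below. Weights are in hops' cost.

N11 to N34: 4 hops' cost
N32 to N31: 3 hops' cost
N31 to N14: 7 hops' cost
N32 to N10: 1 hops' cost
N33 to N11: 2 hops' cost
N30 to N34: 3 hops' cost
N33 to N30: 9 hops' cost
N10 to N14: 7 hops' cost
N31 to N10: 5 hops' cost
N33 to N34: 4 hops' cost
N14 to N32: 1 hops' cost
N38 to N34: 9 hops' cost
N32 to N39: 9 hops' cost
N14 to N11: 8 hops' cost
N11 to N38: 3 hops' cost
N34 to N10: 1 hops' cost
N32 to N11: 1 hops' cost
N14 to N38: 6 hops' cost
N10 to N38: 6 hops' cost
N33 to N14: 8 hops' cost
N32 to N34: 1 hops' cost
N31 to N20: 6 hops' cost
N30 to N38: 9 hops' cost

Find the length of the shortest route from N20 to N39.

Shortest distances from N20:
N20: 0
N31: 6  (via N20)
N32: 9  (via N31)
N34: 10  (via N32)
N11: 10  (via N32)
N10: 10  (via N32)
N14: 10  (via N32)
N33: 12  (via N11)
N30: 13  (via N34)
N38: 13  (via N11)
N39: 18  (via N32)
Shortest route: N20–N31–N32–N39 = 18 hops' cost.

18 hops' cost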